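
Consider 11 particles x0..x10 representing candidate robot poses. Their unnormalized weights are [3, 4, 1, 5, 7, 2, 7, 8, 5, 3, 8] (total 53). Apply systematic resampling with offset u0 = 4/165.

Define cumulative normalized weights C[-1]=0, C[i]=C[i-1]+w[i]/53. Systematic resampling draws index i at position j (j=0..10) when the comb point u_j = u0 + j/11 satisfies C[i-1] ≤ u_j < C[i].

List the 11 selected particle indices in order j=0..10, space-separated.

C = [3/53, 7/53, 8/53, 13/53, 20/53, 22/53, 29/53, 37/53, 42/53, 45/53, 1]
j=0: u_0=4/165 ∈ [0, 3/53) → index 0
j=1: u_1=19/165 ∈ [3/53, 7/53) → index 1
j=2: u_2=34/165 ∈ [8/53, 13/53) → index 3
j=3: u_3=49/165 ∈ [13/53, 20/53) → index 4
j=4: u_4=64/165 ∈ [20/53, 22/53) → index 5
j=5: u_5=79/165 ∈ [22/53, 29/53) → index 6
j=6: u_6=94/165 ∈ [29/53, 37/53) → index 7
j=7: u_7=109/165 ∈ [29/53, 37/53) → index 7
j=8: u_8=124/165 ∈ [37/53, 42/53) → index 8
j=9: u_9=139/165 ∈ [42/53, 45/53) → index 9
j=10: u_10=14/15 ∈ [45/53, 1) → index 10

0 1 3 4 5 6 7 7 8 9 10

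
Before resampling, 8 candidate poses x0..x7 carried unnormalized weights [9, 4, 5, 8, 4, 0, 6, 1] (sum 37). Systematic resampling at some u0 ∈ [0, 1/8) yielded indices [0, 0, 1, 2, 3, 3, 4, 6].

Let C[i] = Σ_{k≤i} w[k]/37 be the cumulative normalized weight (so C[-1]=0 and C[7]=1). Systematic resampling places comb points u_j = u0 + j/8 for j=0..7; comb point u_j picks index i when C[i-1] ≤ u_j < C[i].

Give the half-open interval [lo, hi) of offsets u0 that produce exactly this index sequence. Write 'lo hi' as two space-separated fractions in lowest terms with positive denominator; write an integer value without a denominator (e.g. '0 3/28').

C = [9/37, 13/37, 18/37, 26/37, 30/37, 30/37, 36/37, 1]
j=0 picked index 0: u0 ∈ [0, 9/37)
j=1 picked index 0: u0 ∈ [-1/8, 35/296)
j=2 picked index 1: u0 ∈ [-1/148, 15/148)
j=3 picked index 2: u0 ∈ [-7/296, 33/296)
j=4 picked index 3: u0 ∈ [-1/74, 15/74)
j=5 picked index 3: u0 ∈ [-41/296, 23/296)
j=6 picked index 4: u0 ∈ [-7/148, 9/148)
j=7 picked index 6: u0 ∈ [-19/296, 29/296)
intersection: [0, 9/148)

0 9/148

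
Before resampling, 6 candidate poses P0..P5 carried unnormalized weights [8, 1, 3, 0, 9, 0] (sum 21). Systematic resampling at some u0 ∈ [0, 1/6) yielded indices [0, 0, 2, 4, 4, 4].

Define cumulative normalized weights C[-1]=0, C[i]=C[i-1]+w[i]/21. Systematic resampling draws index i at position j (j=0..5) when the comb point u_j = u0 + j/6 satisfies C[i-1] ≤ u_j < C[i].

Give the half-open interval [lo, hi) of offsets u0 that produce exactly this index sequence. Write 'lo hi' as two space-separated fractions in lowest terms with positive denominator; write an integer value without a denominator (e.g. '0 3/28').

C = [8/21, 3/7, 4/7, 4/7, 1, 1]
j=0 picked index 0: u0 ∈ [0, 8/21)
j=1 picked index 0: u0 ∈ [-1/6, 3/14)
j=2 picked index 2: u0 ∈ [2/21, 5/21)
j=3 picked index 4: u0 ∈ [1/14, 1/2)
j=4 picked index 4: u0 ∈ [-2/21, 1/3)
j=5 picked index 4: u0 ∈ [-11/42, 1/6)
intersection: [2/21, 1/6)

2/21 1/6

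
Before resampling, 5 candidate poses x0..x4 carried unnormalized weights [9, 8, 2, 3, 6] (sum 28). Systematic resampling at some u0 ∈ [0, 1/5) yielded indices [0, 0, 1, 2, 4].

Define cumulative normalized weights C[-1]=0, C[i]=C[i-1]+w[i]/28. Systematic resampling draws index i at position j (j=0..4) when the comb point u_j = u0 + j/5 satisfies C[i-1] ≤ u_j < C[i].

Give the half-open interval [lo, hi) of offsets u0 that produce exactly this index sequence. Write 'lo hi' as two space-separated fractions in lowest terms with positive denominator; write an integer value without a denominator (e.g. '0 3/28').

C = [9/28, 17/28, 19/28, 11/14, 1]
j=0 picked index 0: u0 ∈ [0, 9/28)
j=1 picked index 0: u0 ∈ [-1/5, 17/140)
j=2 picked index 1: u0 ∈ [-11/140, 29/140)
j=3 picked index 2: u0 ∈ [1/140, 11/140)
j=4 picked index 4: u0 ∈ [-1/70, 1/5)
intersection: [1/140, 11/140)

1/140 11/140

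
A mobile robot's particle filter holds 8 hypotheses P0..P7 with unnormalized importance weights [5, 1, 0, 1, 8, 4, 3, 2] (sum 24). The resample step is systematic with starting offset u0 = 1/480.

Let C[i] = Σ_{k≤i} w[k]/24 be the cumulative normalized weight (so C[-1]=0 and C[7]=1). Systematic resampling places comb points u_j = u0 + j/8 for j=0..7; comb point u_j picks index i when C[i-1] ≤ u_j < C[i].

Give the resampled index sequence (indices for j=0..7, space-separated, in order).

0 0 3 4 4 5 5 6

C = [5/24, 1/4, 1/4, 7/24, 5/8, 19/24, 11/12, 1]
j=0: u_0=1/480 ∈ [0, 5/24) → index 0
j=1: u_1=61/480 ∈ [0, 5/24) → index 0
j=2: u_2=121/480 ∈ [1/4, 7/24) → index 3
j=3: u_3=181/480 ∈ [7/24, 5/8) → index 4
j=4: u_4=241/480 ∈ [7/24, 5/8) → index 4
j=5: u_5=301/480 ∈ [5/8, 19/24) → index 5
j=6: u_6=361/480 ∈ [5/8, 19/24) → index 5
j=7: u_7=421/480 ∈ [19/24, 11/12) → index 6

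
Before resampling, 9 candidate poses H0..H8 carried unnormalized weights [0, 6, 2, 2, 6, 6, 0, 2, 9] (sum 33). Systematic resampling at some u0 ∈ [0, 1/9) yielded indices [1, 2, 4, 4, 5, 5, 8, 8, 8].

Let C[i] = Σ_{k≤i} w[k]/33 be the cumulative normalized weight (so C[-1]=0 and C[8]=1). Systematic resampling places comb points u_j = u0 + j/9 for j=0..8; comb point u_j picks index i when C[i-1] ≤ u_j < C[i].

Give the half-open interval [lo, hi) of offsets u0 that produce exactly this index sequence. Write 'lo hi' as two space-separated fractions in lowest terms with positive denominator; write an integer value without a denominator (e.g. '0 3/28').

C = [0, 2/11, 8/33, 10/33, 16/33, 2/3, 2/3, 8/11, 1]
j=0 picked index 1: u0 ∈ [0, 2/11)
j=1 picked index 2: u0 ∈ [7/99, 13/99)
j=2 picked index 4: u0 ∈ [8/99, 26/99)
j=3 picked index 4: u0 ∈ [-1/33, 5/33)
j=4 picked index 5: u0 ∈ [4/99, 2/9)
j=5 picked index 5: u0 ∈ [-7/99, 1/9)
j=6 picked index 8: u0 ∈ [2/33, 1/3)
j=7 picked index 8: u0 ∈ [-5/99, 2/9)
j=8 picked index 8: u0 ∈ [-16/99, 1/9)
intersection: [8/99, 1/9)

8/99 1/9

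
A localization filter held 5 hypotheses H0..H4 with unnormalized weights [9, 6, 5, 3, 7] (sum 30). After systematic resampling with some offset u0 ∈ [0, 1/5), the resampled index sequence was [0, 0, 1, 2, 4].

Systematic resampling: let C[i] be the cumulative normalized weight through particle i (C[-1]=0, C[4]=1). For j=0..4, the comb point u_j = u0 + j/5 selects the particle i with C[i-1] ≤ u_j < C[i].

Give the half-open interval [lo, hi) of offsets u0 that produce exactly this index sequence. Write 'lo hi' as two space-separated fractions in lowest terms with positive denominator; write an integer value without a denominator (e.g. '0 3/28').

C = [3/10, 1/2, 2/3, 23/30, 1]
j=0 picked index 0: u0 ∈ [0, 3/10)
j=1 picked index 0: u0 ∈ [-1/5, 1/10)
j=2 picked index 1: u0 ∈ [-1/10, 1/10)
j=3 picked index 2: u0 ∈ [-1/10, 1/15)
j=4 picked index 4: u0 ∈ [-1/30, 1/5)
intersection: [0, 1/15)

0 1/15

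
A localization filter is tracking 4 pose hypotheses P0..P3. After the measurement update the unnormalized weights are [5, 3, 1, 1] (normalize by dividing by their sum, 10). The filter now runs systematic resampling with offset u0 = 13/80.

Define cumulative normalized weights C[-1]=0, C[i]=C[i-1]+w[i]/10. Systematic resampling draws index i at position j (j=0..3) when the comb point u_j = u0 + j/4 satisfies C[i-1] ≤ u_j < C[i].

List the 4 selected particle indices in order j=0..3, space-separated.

C = [1/2, 4/5, 9/10, 1]
j=0: u_0=13/80 ∈ [0, 1/2) → index 0
j=1: u_1=33/80 ∈ [0, 1/2) → index 0
j=2: u_2=53/80 ∈ [1/2, 4/5) → index 1
j=3: u_3=73/80 ∈ [9/10, 1) → index 3

0 0 1 3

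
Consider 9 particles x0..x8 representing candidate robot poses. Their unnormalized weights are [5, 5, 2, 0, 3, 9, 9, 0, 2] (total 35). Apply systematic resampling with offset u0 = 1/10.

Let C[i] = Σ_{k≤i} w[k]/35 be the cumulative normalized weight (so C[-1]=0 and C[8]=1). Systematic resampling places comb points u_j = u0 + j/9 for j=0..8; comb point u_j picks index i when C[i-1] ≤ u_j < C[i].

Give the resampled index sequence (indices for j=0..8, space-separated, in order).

C = [1/7, 2/7, 12/35, 12/35, 3/7, 24/35, 33/35, 33/35, 1]
j=0: u_0=1/10 ∈ [0, 1/7) → index 0
j=1: u_1=19/90 ∈ [1/7, 2/7) → index 1
j=2: u_2=29/90 ∈ [2/7, 12/35) → index 2
j=3: u_3=13/30 ∈ [3/7, 24/35) → index 5
j=4: u_4=49/90 ∈ [3/7, 24/35) → index 5
j=5: u_5=59/90 ∈ [3/7, 24/35) → index 5
j=6: u_6=23/30 ∈ [24/35, 33/35) → index 6
j=7: u_7=79/90 ∈ [24/35, 33/35) → index 6
j=8: u_8=89/90 ∈ [33/35, 1) → index 8

0 1 2 5 5 5 6 6 8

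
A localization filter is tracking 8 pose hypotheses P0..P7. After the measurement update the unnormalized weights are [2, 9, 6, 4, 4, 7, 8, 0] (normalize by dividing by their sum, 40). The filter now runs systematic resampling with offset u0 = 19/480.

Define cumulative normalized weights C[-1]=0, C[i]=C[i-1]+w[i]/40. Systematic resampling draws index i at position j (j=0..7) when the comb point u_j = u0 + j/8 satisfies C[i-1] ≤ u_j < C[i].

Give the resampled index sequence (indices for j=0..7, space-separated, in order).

0 1 2 2 4 5 5 6

C = [1/20, 11/40, 17/40, 21/40, 5/8, 4/5, 1, 1]
j=0: u_0=19/480 ∈ [0, 1/20) → index 0
j=1: u_1=79/480 ∈ [1/20, 11/40) → index 1
j=2: u_2=139/480 ∈ [11/40, 17/40) → index 2
j=3: u_3=199/480 ∈ [11/40, 17/40) → index 2
j=4: u_4=259/480 ∈ [21/40, 5/8) → index 4
j=5: u_5=319/480 ∈ [5/8, 4/5) → index 5
j=6: u_6=379/480 ∈ [5/8, 4/5) → index 5
j=7: u_7=439/480 ∈ [4/5, 1) → index 6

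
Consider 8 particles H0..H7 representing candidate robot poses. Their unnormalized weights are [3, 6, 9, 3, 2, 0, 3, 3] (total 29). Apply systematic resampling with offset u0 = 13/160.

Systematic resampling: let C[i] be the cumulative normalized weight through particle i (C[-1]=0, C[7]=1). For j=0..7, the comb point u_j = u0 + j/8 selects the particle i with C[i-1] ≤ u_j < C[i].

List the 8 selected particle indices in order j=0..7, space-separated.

0 1 2 2 2 3 6 7

C = [3/29, 9/29, 18/29, 21/29, 23/29, 23/29, 26/29, 1]
j=0: u_0=13/160 ∈ [0, 3/29) → index 0
j=1: u_1=33/160 ∈ [3/29, 9/29) → index 1
j=2: u_2=53/160 ∈ [9/29, 18/29) → index 2
j=3: u_3=73/160 ∈ [9/29, 18/29) → index 2
j=4: u_4=93/160 ∈ [9/29, 18/29) → index 2
j=5: u_5=113/160 ∈ [18/29, 21/29) → index 3
j=6: u_6=133/160 ∈ [23/29, 26/29) → index 6
j=7: u_7=153/160 ∈ [26/29, 1) → index 7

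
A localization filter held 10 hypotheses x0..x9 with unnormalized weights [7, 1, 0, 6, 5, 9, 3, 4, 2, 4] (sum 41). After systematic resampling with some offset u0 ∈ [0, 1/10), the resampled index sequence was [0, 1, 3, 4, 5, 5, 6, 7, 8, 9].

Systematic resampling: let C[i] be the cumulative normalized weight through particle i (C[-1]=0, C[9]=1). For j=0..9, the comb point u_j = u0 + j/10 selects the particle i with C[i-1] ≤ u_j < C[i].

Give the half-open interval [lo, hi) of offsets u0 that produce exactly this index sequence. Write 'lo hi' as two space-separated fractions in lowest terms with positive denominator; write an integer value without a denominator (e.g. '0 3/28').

C = [7/41, 8/41, 8/41, 14/41, 19/41, 28/41, 31/41, 35/41, 37/41, 1]
j=0 picked index 0: u0 ∈ [0, 7/41)
j=1 picked index 1: u0 ∈ [29/410, 39/410)
j=2 picked index 3: u0 ∈ [-1/205, 29/205)
j=3 picked index 4: u0 ∈ [17/410, 67/410)
j=4 picked index 5: u0 ∈ [13/205, 58/205)
j=5 picked index 5: u0 ∈ [-3/82, 15/82)
j=6 picked index 6: u0 ∈ [17/205, 32/205)
j=7 picked index 7: u0 ∈ [23/410, 63/410)
j=8 picked index 8: u0 ∈ [11/205, 21/205)
j=9 picked index 9: u0 ∈ [1/410, 1/10)
intersection: [17/205, 39/410)

17/205 39/410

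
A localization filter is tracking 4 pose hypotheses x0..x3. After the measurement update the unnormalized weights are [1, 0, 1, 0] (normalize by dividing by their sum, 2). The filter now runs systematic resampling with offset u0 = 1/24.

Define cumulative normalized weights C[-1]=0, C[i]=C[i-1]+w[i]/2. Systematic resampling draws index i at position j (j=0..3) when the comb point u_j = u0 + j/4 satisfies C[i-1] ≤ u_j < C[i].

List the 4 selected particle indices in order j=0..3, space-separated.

0 0 2 2

C = [1/2, 1/2, 1, 1]
j=0: u_0=1/24 ∈ [0, 1/2) → index 0
j=1: u_1=7/24 ∈ [0, 1/2) → index 0
j=2: u_2=13/24 ∈ [1/2, 1) → index 2
j=3: u_3=19/24 ∈ [1/2, 1) → index 2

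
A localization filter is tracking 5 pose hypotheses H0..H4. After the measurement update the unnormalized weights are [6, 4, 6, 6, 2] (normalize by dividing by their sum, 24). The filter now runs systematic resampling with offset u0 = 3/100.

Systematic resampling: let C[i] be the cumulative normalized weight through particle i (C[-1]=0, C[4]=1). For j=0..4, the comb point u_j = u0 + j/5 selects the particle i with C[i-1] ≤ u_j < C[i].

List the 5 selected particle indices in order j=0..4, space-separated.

C = [1/4, 5/12, 2/3, 11/12, 1]
j=0: u_0=3/100 ∈ [0, 1/4) → index 0
j=1: u_1=23/100 ∈ [0, 1/4) → index 0
j=2: u_2=43/100 ∈ [5/12, 2/3) → index 2
j=3: u_3=63/100 ∈ [5/12, 2/3) → index 2
j=4: u_4=83/100 ∈ [2/3, 11/12) → index 3

0 0 2 2 3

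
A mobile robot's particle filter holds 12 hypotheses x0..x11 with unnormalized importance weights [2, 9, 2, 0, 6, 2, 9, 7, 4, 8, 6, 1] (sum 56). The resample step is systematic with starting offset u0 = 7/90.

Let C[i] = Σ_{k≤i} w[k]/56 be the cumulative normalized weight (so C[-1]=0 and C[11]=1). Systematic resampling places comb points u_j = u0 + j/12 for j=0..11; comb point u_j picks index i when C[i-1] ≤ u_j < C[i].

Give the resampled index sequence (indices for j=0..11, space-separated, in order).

C = [1/28, 11/56, 13/56, 13/56, 19/56, 3/8, 15/28, 37/56, 41/56, 7/8, 55/56, 1]
j=0: u_0=7/90 ∈ [1/28, 11/56) → index 1
j=1: u_1=29/180 ∈ [1/28, 11/56) → index 1
j=2: u_2=11/45 ∈ [13/56, 19/56) → index 4
j=3: u_3=59/180 ∈ [13/56, 19/56) → index 4
j=4: u_4=37/90 ∈ [3/8, 15/28) → index 6
j=5: u_5=89/180 ∈ [3/8, 15/28) → index 6
j=6: u_6=26/45 ∈ [15/28, 37/56) → index 7
j=7: u_7=119/180 ∈ [37/56, 41/56) → index 8
j=8: u_8=67/90 ∈ [41/56, 7/8) → index 9
j=9: u_9=149/180 ∈ [41/56, 7/8) → index 9
j=10: u_10=41/45 ∈ [7/8, 55/56) → index 10
j=11: u_11=179/180 ∈ [55/56, 1) → index 11

1 1 4 4 6 6 7 8 9 9 10 11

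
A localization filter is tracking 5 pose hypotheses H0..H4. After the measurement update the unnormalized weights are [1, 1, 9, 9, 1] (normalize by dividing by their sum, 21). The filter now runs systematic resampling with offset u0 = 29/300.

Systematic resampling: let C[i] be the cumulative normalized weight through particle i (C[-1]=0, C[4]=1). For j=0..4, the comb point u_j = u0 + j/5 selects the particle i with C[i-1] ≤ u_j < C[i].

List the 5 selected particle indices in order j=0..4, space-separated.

C = [1/21, 2/21, 11/21, 20/21, 1]
j=0: u_0=29/300 ∈ [2/21, 11/21) → index 2
j=1: u_1=89/300 ∈ [2/21, 11/21) → index 2
j=2: u_2=149/300 ∈ [2/21, 11/21) → index 2
j=3: u_3=209/300 ∈ [11/21, 20/21) → index 3
j=4: u_4=269/300 ∈ [11/21, 20/21) → index 3

2 2 2 3 3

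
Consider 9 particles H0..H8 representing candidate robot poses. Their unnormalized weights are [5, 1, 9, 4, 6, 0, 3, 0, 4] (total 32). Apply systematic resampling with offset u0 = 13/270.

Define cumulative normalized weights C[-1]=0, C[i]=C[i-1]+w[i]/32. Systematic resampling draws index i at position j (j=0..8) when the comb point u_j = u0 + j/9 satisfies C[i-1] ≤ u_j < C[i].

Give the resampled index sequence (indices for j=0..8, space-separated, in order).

C = [5/32, 3/16, 15/32, 19/32, 25/32, 25/32, 7/8, 7/8, 1]
j=0: u_0=13/270 ∈ [0, 5/32) → index 0
j=1: u_1=43/270 ∈ [5/32, 3/16) → index 1
j=2: u_2=73/270 ∈ [3/16, 15/32) → index 2
j=3: u_3=103/270 ∈ [3/16, 15/32) → index 2
j=4: u_4=133/270 ∈ [15/32, 19/32) → index 3
j=5: u_5=163/270 ∈ [19/32, 25/32) → index 4
j=6: u_6=193/270 ∈ [19/32, 25/32) → index 4
j=7: u_7=223/270 ∈ [25/32, 7/8) → index 6
j=8: u_8=253/270 ∈ [7/8, 1) → index 8

0 1 2 2 3 4 4 6 8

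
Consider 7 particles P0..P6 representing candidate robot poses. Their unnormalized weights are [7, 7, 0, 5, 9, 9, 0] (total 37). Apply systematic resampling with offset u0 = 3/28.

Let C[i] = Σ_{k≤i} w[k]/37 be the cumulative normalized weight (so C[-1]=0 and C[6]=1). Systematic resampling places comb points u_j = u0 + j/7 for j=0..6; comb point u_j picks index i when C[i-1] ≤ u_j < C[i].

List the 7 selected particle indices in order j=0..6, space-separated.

0 1 3 4 4 5 5

C = [7/37, 14/37, 14/37, 19/37, 28/37, 1, 1]
j=0: u_0=3/28 ∈ [0, 7/37) → index 0
j=1: u_1=1/4 ∈ [7/37, 14/37) → index 1
j=2: u_2=11/28 ∈ [14/37, 19/37) → index 3
j=3: u_3=15/28 ∈ [19/37, 28/37) → index 4
j=4: u_4=19/28 ∈ [19/37, 28/37) → index 4
j=5: u_5=23/28 ∈ [28/37, 1) → index 5
j=6: u_6=27/28 ∈ [28/37, 1) → index 5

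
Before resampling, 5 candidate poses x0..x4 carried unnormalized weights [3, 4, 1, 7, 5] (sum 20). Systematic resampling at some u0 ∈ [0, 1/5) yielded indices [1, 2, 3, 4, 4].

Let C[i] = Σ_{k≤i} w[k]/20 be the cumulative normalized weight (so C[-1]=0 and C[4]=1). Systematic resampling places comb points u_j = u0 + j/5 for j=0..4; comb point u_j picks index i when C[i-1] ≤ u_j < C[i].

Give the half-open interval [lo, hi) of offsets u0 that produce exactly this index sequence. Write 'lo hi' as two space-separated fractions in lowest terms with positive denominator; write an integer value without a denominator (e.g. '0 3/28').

C = [3/20, 7/20, 2/5, 3/4, 1]
j=0 picked index 1: u0 ∈ [3/20, 7/20)
j=1 picked index 2: u0 ∈ [3/20, 1/5)
j=2 picked index 3: u0 ∈ [0, 7/20)
j=3 picked index 4: u0 ∈ [3/20, 2/5)
j=4 picked index 4: u0 ∈ [-1/20, 1/5)
intersection: [3/20, 1/5)

3/20 1/5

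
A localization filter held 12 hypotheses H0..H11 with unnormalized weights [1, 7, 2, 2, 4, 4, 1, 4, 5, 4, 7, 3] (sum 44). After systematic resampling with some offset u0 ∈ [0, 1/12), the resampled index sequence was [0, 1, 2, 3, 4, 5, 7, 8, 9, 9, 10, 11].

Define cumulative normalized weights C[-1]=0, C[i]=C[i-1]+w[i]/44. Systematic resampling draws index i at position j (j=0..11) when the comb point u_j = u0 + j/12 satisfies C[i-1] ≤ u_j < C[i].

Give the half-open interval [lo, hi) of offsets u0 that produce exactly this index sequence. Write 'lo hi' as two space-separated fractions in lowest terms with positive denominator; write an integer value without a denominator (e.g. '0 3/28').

C = [1/44, 2/11, 5/22, 3/11, 4/11, 5/11, 21/44, 25/44, 15/22, 17/22, 41/44, 1]
j=0 picked index 0: u0 ∈ [0, 1/44)
j=1 picked index 1: u0 ∈ [-2/33, 13/132)
j=2 picked index 2: u0 ∈ [1/66, 2/33)
j=3 picked index 3: u0 ∈ [-1/44, 1/44)
j=4 picked index 4: u0 ∈ [-2/33, 1/33)
j=5 picked index 5: u0 ∈ [-7/132, 5/132)
j=6 picked index 7: u0 ∈ [-1/44, 3/44)
j=7 picked index 8: u0 ∈ [-1/66, 13/132)
j=8 picked index 9: u0 ∈ [1/66, 7/66)
j=9 picked index 9: u0 ∈ [-3/44, 1/44)
j=10 picked index 10: u0 ∈ [-2/33, 13/132)
j=11 picked index 11: u0 ∈ [1/66, 1/12)
intersection: [1/66, 1/44)

1/66 1/44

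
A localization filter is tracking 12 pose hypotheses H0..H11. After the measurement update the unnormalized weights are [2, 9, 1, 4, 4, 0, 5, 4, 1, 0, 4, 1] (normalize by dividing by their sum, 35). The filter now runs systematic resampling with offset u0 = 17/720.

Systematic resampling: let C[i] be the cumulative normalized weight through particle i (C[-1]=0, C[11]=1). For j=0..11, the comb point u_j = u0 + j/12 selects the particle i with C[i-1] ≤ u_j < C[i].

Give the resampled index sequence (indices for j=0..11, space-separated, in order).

0 1 1 1 3 3 4 6 6 7 8 10

C = [2/35, 11/35, 12/35, 16/35, 4/7, 4/7, 5/7, 29/35, 6/7, 6/7, 34/35, 1]
j=0: u_0=17/720 ∈ [0, 2/35) → index 0
j=1: u_1=77/720 ∈ [2/35, 11/35) → index 1
j=2: u_2=137/720 ∈ [2/35, 11/35) → index 1
j=3: u_3=197/720 ∈ [2/35, 11/35) → index 1
j=4: u_4=257/720 ∈ [12/35, 16/35) → index 3
j=5: u_5=317/720 ∈ [12/35, 16/35) → index 3
j=6: u_6=377/720 ∈ [16/35, 4/7) → index 4
j=7: u_7=437/720 ∈ [4/7, 5/7) → index 6
j=8: u_8=497/720 ∈ [4/7, 5/7) → index 6
j=9: u_9=557/720 ∈ [5/7, 29/35) → index 7
j=10: u_10=617/720 ∈ [29/35, 6/7) → index 8
j=11: u_11=677/720 ∈ [6/7, 34/35) → index 10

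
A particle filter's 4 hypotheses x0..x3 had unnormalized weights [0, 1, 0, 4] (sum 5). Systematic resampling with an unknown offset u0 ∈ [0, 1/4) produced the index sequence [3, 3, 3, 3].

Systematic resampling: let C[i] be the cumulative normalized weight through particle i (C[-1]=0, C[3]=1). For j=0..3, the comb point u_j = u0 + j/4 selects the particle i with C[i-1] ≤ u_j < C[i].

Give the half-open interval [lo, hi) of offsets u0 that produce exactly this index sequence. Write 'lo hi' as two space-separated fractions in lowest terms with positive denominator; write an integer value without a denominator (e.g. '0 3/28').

C = [0, 1/5, 1/5, 1]
j=0 picked index 3: u0 ∈ [1/5, 1)
j=1 picked index 3: u0 ∈ [-1/20, 3/4)
j=2 picked index 3: u0 ∈ [-3/10, 1/2)
j=3 picked index 3: u0 ∈ [-11/20, 1/4)
intersection: [1/5, 1/4)

1/5 1/4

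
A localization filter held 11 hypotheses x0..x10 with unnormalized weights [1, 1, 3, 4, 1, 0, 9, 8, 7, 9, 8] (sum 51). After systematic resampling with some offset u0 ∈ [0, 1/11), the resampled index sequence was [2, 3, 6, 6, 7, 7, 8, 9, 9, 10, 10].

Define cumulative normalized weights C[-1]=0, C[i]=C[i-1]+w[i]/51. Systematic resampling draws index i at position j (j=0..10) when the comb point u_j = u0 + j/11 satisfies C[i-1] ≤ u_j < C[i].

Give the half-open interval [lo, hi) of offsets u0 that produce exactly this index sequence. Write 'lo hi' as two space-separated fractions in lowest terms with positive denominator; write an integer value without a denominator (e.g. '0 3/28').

2/51 14/187

C = [1/51, 2/51, 5/51, 3/17, 10/51, 10/51, 19/51, 9/17, 2/3, 43/51, 1]
j=0 picked index 2: u0 ∈ [2/51, 5/51)
j=1 picked index 3: u0 ∈ [4/561, 16/187)
j=2 picked index 6: u0 ∈ [8/561, 107/561)
j=3 picked index 6: u0 ∈ [-43/561, 56/561)
j=4 picked index 7: u0 ∈ [5/561, 31/187)
j=5 picked index 7: u0 ∈ [-46/561, 14/187)
j=6 picked index 8: u0 ∈ [-3/187, 4/33)
j=7 picked index 9: u0 ∈ [1/33, 116/561)
j=8 picked index 9: u0 ∈ [-2/33, 65/561)
j=9 picked index 10: u0 ∈ [14/561, 2/11)
j=10 picked index 10: u0 ∈ [-37/561, 1/11)
intersection: [2/51, 14/187)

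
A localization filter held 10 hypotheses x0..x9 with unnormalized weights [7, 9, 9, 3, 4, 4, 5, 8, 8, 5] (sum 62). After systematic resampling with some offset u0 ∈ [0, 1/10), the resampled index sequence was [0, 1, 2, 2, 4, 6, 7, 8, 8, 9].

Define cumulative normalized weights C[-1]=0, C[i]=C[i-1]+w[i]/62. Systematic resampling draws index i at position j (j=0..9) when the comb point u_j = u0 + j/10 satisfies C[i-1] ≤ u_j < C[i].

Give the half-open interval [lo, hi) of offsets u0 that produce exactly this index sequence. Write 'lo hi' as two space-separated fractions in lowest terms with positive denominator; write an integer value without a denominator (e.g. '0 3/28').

C = [7/62, 8/31, 25/62, 14/31, 16/31, 18/31, 41/62, 49/62, 57/62, 1]
j=0 picked index 0: u0 ∈ [0, 7/62)
j=1 picked index 1: u0 ∈ [2/155, 49/310)
j=2 picked index 2: u0 ∈ [9/155, 63/310)
j=3 picked index 2: u0 ∈ [-13/310, 16/155)
j=4 picked index 4: u0 ∈ [8/155, 18/155)
j=5 picked index 6: u0 ∈ [5/62, 5/31)
j=6 picked index 7: u0 ∈ [19/310, 59/310)
j=7 picked index 8: u0 ∈ [14/155, 34/155)
j=8 picked index 8: u0 ∈ [-3/310, 37/310)
j=9 picked index 9: u0 ∈ [3/155, 1/10)
intersection: [14/155, 1/10)

14/155 1/10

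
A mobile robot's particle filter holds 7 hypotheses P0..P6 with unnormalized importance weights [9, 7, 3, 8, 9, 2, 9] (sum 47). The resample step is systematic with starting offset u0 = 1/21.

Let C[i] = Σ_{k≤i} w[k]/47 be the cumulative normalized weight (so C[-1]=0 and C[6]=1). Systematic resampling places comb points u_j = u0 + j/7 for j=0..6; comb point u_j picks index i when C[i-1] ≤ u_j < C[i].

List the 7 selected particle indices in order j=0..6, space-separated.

0 0 1 3 4 4 6

C = [9/47, 16/47, 19/47, 27/47, 36/47, 38/47, 1]
j=0: u_0=1/21 ∈ [0, 9/47) → index 0
j=1: u_1=4/21 ∈ [0, 9/47) → index 0
j=2: u_2=1/3 ∈ [9/47, 16/47) → index 1
j=3: u_3=10/21 ∈ [19/47, 27/47) → index 3
j=4: u_4=13/21 ∈ [27/47, 36/47) → index 4
j=5: u_5=16/21 ∈ [27/47, 36/47) → index 4
j=6: u_6=19/21 ∈ [38/47, 1) → index 6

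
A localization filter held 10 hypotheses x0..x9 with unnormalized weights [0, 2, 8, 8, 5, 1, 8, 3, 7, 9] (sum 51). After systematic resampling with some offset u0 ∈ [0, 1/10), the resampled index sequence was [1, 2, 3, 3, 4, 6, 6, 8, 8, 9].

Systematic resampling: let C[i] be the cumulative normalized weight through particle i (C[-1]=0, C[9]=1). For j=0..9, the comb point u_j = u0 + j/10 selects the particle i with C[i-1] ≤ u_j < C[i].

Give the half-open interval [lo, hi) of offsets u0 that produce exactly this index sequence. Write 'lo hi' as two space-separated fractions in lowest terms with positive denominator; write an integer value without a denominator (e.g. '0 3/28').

0 2/85

C = [0, 2/51, 10/51, 6/17, 23/51, 8/17, 32/51, 35/51, 14/17, 1]
j=0 picked index 1: u0 ∈ [0, 2/51)
j=1 picked index 2: u0 ∈ [-31/510, 49/510)
j=2 picked index 3: u0 ∈ [-1/255, 13/85)
j=3 picked index 3: u0 ∈ [-53/510, 9/170)
j=4 picked index 4: u0 ∈ [-4/85, 13/255)
j=5 picked index 6: u0 ∈ [-1/34, 13/102)
j=6 picked index 6: u0 ∈ [-11/85, 7/255)
j=7 picked index 8: u0 ∈ [-7/510, 21/170)
j=8 picked index 8: u0 ∈ [-29/255, 2/85)
j=9 picked index 9: u0 ∈ [-13/170, 1/10)
intersection: [0, 2/85)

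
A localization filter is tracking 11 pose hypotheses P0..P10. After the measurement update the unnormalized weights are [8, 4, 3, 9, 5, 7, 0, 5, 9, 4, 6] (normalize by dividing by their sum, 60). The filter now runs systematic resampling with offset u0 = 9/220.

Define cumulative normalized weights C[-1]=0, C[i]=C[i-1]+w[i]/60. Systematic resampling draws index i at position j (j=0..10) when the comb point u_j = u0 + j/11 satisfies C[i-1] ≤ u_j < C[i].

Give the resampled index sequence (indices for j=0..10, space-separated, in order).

0 0 2 3 4 5 5 7 8 9 10

C = [2/15, 1/5, 1/4, 2/5, 29/60, 3/5, 3/5, 41/60, 5/6, 9/10, 1]
j=0: u_0=9/220 ∈ [0, 2/15) → index 0
j=1: u_1=29/220 ∈ [0, 2/15) → index 0
j=2: u_2=49/220 ∈ [1/5, 1/4) → index 2
j=3: u_3=69/220 ∈ [1/4, 2/5) → index 3
j=4: u_4=89/220 ∈ [2/5, 29/60) → index 4
j=5: u_5=109/220 ∈ [29/60, 3/5) → index 5
j=6: u_6=129/220 ∈ [29/60, 3/5) → index 5
j=7: u_7=149/220 ∈ [3/5, 41/60) → index 7
j=8: u_8=169/220 ∈ [41/60, 5/6) → index 8
j=9: u_9=189/220 ∈ [5/6, 9/10) → index 9
j=10: u_10=19/20 ∈ [9/10, 1) → index 10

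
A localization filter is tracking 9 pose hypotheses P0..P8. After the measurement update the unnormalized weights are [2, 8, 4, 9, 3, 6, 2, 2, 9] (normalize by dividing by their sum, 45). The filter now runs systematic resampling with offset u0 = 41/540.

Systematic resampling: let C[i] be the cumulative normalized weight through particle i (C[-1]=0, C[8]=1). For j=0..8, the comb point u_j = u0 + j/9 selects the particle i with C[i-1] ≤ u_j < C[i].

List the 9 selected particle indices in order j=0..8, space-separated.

1 1 2 3 4 5 6 8 8

C = [2/45, 2/9, 14/45, 23/45, 26/45, 32/45, 34/45, 4/5, 1]
j=0: u_0=41/540 ∈ [2/45, 2/9) → index 1
j=1: u_1=101/540 ∈ [2/45, 2/9) → index 1
j=2: u_2=161/540 ∈ [2/9, 14/45) → index 2
j=3: u_3=221/540 ∈ [14/45, 23/45) → index 3
j=4: u_4=281/540 ∈ [23/45, 26/45) → index 4
j=5: u_5=341/540 ∈ [26/45, 32/45) → index 5
j=6: u_6=401/540 ∈ [32/45, 34/45) → index 6
j=7: u_7=461/540 ∈ [4/5, 1) → index 8
j=8: u_8=521/540 ∈ [4/5, 1) → index 8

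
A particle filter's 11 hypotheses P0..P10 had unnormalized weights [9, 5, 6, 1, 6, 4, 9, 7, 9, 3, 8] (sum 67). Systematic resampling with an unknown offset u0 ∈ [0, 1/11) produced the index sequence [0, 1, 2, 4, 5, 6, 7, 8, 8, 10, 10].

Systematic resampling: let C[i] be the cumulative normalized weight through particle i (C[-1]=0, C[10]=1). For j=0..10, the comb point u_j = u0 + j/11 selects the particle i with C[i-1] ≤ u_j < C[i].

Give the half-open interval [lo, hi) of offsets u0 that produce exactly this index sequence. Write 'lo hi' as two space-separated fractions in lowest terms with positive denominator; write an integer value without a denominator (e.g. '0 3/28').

C = [9/67, 14/67, 20/67, 21/67, 27/67, 31/67, 40/67, 47/67, 56/67, 59/67, 1]
j=0 picked index 0: u0 ∈ [0, 9/67)
j=1 picked index 1: u0 ∈ [32/737, 87/737)
j=2 picked index 2: u0 ∈ [20/737, 86/737)
j=3 picked index 4: u0 ∈ [30/737, 96/737)
j=4 picked index 5: u0 ∈ [29/737, 73/737)
j=5 picked index 6: u0 ∈ [6/737, 105/737)
j=6 picked index 7: u0 ∈ [38/737, 115/737)
j=7 picked index 8: u0 ∈ [48/737, 147/737)
j=8 picked index 8: u0 ∈ [-19/737, 80/737)
j=9 picked index 10: u0 ∈ [46/737, 2/11)
j=10 picked index 10: u0 ∈ [-21/737, 1/11)
intersection: [48/737, 1/11)

48/737 1/11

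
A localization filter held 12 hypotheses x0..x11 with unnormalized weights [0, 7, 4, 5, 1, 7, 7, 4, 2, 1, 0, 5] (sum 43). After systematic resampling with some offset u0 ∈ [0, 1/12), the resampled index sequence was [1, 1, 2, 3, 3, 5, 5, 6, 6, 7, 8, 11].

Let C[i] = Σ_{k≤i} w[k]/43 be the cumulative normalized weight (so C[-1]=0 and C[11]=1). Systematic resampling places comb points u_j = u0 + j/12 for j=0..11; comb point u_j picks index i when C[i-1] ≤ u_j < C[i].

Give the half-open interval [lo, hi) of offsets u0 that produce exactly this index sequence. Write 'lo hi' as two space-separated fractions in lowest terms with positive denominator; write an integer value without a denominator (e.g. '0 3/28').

C = [0, 7/43, 11/43, 16/43, 17/43, 24/43, 31/43, 35/43, 37/43, 38/43, 38/43, 1]
j=0 picked index 1: u0 ∈ [0, 7/43)
j=1 picked index 1: u0 ∈ [-1/12, 41/516)
j=2 picked index 2: u0 ∈ [-1/258, 23/258)
j=3 picked index 3: u0 ∈ [1/172, 21/172)
j=4 picked index 3: u0 ∈ [-10/129, 5/129)
j=5 picked index 5: u0 ∈ [-11/516, 73/516)
j=6 picked index 5: u0 ∈ [-9/86, 5/86)
j=7 picked index 6: u0 ∈ [-13/516, 71/516)
j=8 picked index 6: u0 ∈ [-14/129, 7/129)
j=9 picked index 7: u0 ∈ [-5/172, 11/172)
j=10 picked index 8: u0 ∈ [-5/258, 7/258)
j=11 picked index 11: u0 ∈ [-17/516, 1/12)
intersection: [1/172, 7/258)

1/172 7/258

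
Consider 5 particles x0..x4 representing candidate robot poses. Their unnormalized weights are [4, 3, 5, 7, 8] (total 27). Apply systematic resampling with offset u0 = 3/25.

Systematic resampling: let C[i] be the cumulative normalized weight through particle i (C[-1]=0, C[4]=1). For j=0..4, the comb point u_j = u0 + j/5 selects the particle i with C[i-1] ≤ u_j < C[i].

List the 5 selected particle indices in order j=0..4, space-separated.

0 2 3 4 4

C = [4/27, 7/27, 4/9, 19/27, 1]
j=0: u_0=3/25 ∈ [0, 4/27) → index 0
j=1: u_1=8/25 ∈ [7/27, 4/9) → index 2
j=2: u_2=13/25 ∈ [4/9, 19/27) → index 3
j=3: u_3=18/25 ∈ [19/27, 1) → index 4
j=4: u_4=23/25 ∈ [19/27, 1) → index 4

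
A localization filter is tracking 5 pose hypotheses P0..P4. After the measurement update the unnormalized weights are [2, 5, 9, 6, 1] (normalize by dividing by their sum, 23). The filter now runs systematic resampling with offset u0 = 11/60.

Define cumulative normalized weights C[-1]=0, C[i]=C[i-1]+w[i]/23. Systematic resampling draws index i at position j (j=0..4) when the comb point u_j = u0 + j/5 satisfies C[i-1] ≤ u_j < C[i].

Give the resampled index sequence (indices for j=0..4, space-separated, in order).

1 2 2 3 4

C = [2/23, 7/23, 16/23, 22/23, 1]
j=0: u_0=11/60 ∈ [2/23, 7/23) → index 1
j=1: u_1=23/60 ∈ [7/23, 16/23) → index 2
j=2: u_2=7/12 ∈ [7/23, 16/23) → index 2
j=3: u_3=47/60 ∈ [16/23, 22/23) → index 3
j=4: u_4=59/60 ∈ [22/23, 1) → index 4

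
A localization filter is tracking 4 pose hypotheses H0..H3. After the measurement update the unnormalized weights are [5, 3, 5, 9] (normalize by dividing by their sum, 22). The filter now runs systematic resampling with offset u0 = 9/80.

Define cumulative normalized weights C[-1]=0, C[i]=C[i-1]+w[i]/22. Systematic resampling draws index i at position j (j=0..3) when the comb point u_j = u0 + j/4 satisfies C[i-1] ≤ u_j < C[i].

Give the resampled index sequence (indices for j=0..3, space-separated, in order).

0 1 3 3

C = [5/22, 4/11, 13/22, 1]
j=0: u_0=9/80 ∈ [0, 5/22) → index 0
j=1: u_1=29/80 ∈ [5/22, 4/11) → index 1
j=2: u_2=49/80 ∈ [13/22, 1) → index 3
j=3: u_3=69/80 ∈ [13/22, 1) → index 3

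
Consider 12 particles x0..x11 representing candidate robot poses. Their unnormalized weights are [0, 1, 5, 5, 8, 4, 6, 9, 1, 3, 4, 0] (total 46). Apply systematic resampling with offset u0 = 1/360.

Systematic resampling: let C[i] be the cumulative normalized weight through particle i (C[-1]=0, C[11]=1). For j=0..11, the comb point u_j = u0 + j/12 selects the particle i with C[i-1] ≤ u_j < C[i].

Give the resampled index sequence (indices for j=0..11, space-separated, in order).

C = [0, 1/46, 3/23, 11/46, 19/46, 1/2, 29/46, 19/23, 39/46, 21/23, 1, 1]
j=0: u_0=1/360 ∈ [0, 1/46) → index 1
j=1: u_1=31/360 ∈ [1/46, 3/23) → index 2
j=2: u_2=61/360 ∈ [3/23, 11/46) → index 3
j=3: u_3=91/360 ∈ [11/46, 19/46) → index 4
j=4: u_4=121/360 ∈ [11/46, 19/46) → index 4
j=5: u_5=151/360 ∈ [19/46, 1/2) → index 5
j=6: u_6=181/360 ∈ [1/2, 29/46) → index 6
j=7: u_7=211/360 ∈ [1/2, 29/46) → index 6
j=8: u_8=241/360 ∈ [29/46, 19/23) → index 7
j=9: u_9=271/360 ∈ [29/46, 19/23) → index 7
j=10: u_10=301/360 ∈ [19/23, 39/46) → index 8
j=11: u_11=331/360 ∈ [21/23, 1) → index 10

1 2 3 4 4 5 6 6 7 7 8 10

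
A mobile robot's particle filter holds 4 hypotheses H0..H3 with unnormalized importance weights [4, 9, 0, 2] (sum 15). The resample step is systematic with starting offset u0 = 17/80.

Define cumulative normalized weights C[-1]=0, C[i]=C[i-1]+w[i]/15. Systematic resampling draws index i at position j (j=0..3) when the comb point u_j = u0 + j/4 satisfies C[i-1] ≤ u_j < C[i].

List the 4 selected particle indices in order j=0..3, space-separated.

C = [4/15, 13/15, 13/15, 1]
j=0: u_0=17/80 ∈ [0, 4/15) → index 0
j=1: u_1=37/80 ∈ [4/15, 13/15) → index 1
j=2: u_2=57/80 ∈ [4/15, 13/15) → index 1
j=3: u_3=77/80 ∈ [13/15, 1) → index 3

0 1 1 3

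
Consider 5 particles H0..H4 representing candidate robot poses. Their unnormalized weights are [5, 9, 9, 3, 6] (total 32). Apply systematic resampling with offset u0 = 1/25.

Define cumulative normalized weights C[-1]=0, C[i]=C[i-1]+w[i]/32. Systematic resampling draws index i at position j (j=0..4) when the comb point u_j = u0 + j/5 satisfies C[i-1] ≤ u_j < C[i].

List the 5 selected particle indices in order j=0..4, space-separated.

0 1 2 2 4

C = [5/32, 7/16, 23/32, 13/16, 1]
j=0: u_0=1/25 ∈ [0, 5/32) → index 0
j=1: u_1=6/25 ∈ [5/32, 7/16) → index 1
j=2: u_2=11/25 ∈ [7/16, 23/32) → index 2
j=3: u_3=16/25 ∈ [7/16, 23/32) → index 2
j=4: u_4=21/25 ∈ [13/16, 1) → index 4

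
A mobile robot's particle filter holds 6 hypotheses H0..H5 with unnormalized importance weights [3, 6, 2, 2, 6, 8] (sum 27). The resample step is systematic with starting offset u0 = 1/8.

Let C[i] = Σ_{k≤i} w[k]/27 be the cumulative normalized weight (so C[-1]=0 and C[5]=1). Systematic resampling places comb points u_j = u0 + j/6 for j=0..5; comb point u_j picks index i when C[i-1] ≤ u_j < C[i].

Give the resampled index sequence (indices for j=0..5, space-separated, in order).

1 1 3 4 5 5

C = [1/9, 1/3, 11/27, 13/27, 19/27, 1]
j=0: u_0=1/8 ∈ [1/9, 1/3) → index 1
j=1: u_1=7/24 ∈ [1/9, 1/3) → index 1
j=2: u_2=11/24 ∈ [11/27, 13/27) → index 3
j=3: u_3=5/8 ∈ [13/27, 19/27) → index 4
j=4: u_4=19/24 ∈ [19/27, 1) → index 5
j=5: u_5=23/24 ∈ [19/27, 1) → index 5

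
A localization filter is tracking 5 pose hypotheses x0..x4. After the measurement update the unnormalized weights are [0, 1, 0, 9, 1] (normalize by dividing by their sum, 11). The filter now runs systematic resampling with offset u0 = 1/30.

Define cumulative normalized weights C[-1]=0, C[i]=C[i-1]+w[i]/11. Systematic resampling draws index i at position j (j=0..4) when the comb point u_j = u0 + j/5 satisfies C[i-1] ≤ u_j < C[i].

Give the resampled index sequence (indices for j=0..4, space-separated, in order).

C = [0, 1/11, 1/11, 10/11, 1]
j=0: u_0=1/30 ∈ [0, 1/11) → index 1
j=1: u_1=7/30 ∈ [1/11, 10/11) → index 3
j=2: u_2=13/30 ∈ [1/11, 10/11) → index 3
j=3: u_3=19/30 ∈ [1/11, 10/11) → index 3
j=4: u_4=5/6 ∈ [1/11, 10/11) → index 3

1 3 3 3 3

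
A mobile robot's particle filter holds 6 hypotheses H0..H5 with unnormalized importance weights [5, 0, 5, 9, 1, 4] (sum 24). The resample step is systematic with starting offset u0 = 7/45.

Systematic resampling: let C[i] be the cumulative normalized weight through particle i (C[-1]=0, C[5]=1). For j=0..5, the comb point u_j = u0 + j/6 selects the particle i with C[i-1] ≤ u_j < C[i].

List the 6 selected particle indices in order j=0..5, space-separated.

C = [5/24, 5/24, 5/12, 19/24, 5/6, 1]
j=0: u_0=7/45 ∈ [0, 5/24) → index 0
j=1: u_1=29/90 ∈ [5/24, 5/12) → index 2
j=2: u_2=22/45 ∈ [5/12, 19/24) → index 3
j=3: u_3=59/90 ∈ [5/12, 19/24) → index 3
j=4: u_4=37/45 ∈ [19/24, 5/6) → index 4
j=5: u_5=89/90 ∈ [5/6, 1) → index 5

0 2 3 3 4 5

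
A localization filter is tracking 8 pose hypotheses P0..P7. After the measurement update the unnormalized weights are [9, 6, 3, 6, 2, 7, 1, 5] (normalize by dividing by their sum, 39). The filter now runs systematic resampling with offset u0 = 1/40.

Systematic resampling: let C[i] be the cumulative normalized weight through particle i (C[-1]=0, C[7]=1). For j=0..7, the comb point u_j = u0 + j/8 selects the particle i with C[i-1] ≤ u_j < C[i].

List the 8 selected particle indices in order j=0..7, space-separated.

0 0 1 2 3 4 5 7

C = [3/13, 5/13, 6/13, 8/13, 2/3, 11/13, 34/39, 1]
j=0: u_0=1/40 ∈ [0, 3/13) → index 0
j=1: u_1=3/20 ∈ [0, 3/13) → index 0
j=2: u_2=11/40 ∈ [3/13, 5/13) → index 1
j=3: u_3=2/5 ∈ [5/13, 6/13) → index 2
j=4: u_4=21/40 ∈ [6/13, 8/13) → index 3
j=5: u_5=13/20 ∈ [8/13, 2/3) → index 4
j=6: u_6=31/40 ∈ [2/3, 11/13) → index 5
j=7: u_7=9/10 ∈ [34/39, 1) → index 7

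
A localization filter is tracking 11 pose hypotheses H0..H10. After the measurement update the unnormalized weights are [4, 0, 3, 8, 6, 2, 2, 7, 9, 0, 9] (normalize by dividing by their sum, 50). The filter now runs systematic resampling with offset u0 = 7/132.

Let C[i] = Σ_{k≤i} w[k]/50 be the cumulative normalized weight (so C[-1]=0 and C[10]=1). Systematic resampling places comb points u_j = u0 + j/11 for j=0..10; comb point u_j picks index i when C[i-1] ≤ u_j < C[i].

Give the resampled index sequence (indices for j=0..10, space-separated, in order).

C = [2/25, 2/25, 7/50, 3/10, 21/50, 23/50, 1/2, 16/25, 41/50, 41/50, 1]
j=0: u_0=7/132 ∈ [0, 2/25) → index 0
j=1: u_1=19/132 ∈ [7/50, 3/10) → index 3
j=2: u_2=31/132 ∈ [7/50, 3/10) → index 3
j=3: u_3=43/132 ∈ [3/10, 21/50) → index 4
j=4: u_4=5/12 ∈ [3/10, 21/50) → index 4
j=5: u_5=67/132 ∈ [1/2, 16/25) → index 7
j=6: u_6=79/132 ∈ [1/2, 16/25) → index 7
j=7: u_7=91/132 ∈ [16/25, 41/50) → index 8
j=8: u_8=103/132 ∈ [16/25, 41/50) → index 8
j=9: u_9=115/132 ∈ [41/50, 1) → index 10
j=10: u_10=127/132 ∈ [41/50, 1) → index 10

0 3 3 4 4 7 7 8 8 10 10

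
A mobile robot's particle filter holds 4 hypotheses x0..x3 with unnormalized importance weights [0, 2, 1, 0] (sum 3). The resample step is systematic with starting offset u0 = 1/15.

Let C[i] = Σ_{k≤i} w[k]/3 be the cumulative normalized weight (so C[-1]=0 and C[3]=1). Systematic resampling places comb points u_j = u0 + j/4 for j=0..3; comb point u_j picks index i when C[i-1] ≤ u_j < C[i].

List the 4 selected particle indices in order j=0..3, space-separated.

1 1 1 2

C = [0, 2/3, 1, 1]
j=0: u_0=1/15 ∈ [0, 2/3) → index 1
j=1: u_1=19/60 ∈ [0, 2/3) → index 1
j=2: u_2=17/30 ∈ [0, 2/3) → index 1
j=3: u_3=49/60 ∈ [2/3, 1) → index 2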